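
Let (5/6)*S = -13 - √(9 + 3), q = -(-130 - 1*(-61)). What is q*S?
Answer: -5382/5 - 828*√3/5 ≈ -1363.2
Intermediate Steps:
q = 69 (q = -(-130 + 61) = -1*(-69) = 69)
S = -78/5 - 12*√3/5 (S = 6*(-13 - √(9 + 3))/5 = 6*(-13 - √12)/5 = 6*(-13 - 2*√3)/5 = -78/5 - 12*√3/5 ≈ -19.757)
q*S = 69*(-78/5 - 12*√3/5) = -5382/5 - 828*√3/5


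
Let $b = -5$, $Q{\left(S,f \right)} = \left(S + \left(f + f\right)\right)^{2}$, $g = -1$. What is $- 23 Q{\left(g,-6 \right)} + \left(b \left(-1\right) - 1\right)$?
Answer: $-3883$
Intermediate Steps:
$Q{\left(S,f \right)} = \left(S + 2 f\right)^{2}$
$- 23 Q{\left(g,-6 \right)} + \left(b \left(-1\right) - 1\right) = - 23 \left(-1 + 2 \left(-6\right)\right)^{2} - -4 = - 23 \left(-1 - 12\right)^{2} + \left(5 - 1\right) = - 23 \left(-13\right)^{2} + 4 = \left(-23\right) 169 + 4 = -3887 + 4 = -3883$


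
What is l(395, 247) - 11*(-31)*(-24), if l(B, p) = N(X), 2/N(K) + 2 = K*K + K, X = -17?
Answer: -1104839/135 ≈ -8184.0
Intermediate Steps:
N(K) = 2/(-2 + K + K²) (N(K) = 2/(-2 + (K*K + K)) = 2/(-2 + (K² + K)) = 2/(-2 + (K + K²)) = 2/(-2 + K + K²))
l(B, p) = 1/135 (l(B, p) = 2/(-2 - 17 + (-17)²) = 2/(-2 - 17 + 289) = 2/270 = 2*(1/270) = 1/135)
l(395, 247) - 11*(-31)*(-24) = 1/135 - 11*(-31)*(-24) = 1/135 - (-341)*(-24) = 1/135 - 1*8184 = 1/135 - 8184 = -1104839/135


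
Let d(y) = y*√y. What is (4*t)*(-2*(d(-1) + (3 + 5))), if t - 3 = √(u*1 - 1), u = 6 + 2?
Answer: 8*(-8 + I)*(3 + √7) ≈ -361.33 + 45.166*I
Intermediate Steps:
u = 8
d(y) = y^(3/2)
t = 3 + √7 (t = 3 + √(8*1 - 1) = 3 + √(8 - 1) = 3 + √7 ≈ 5.6458)
(4*t)*(-2*(d(-1) + (3 + 5))) = (4*(3 + √7))*(-2*((-1)^(3/2) + (3 + 5))) = (12 + 4*√7)*(-2*(-I + 8)) = (12 + 4*√7)*(-2*(8 - I)) = (12 + 4*√7)*(-16 + 2*I) = (-16 + 2*I)*(12 + 4*√7)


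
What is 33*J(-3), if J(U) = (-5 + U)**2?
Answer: 2112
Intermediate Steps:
33*J(-3) = 33*(-5 - 3)**2 = 33*(-8)**2 = 33*64 = 2112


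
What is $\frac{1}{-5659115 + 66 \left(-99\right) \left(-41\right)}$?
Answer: $- \frac{1}{5391221} \approx -1.8549 \cdot 10^{-7}$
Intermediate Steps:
$\frac{1}{-5659115 + 66 \left(-99\right) \left(-41\right)} = \frac{1}{-5659115 - -267894} = \frac{1}{-5659115 + 267894} = \frac{1}{-5391221} = - \frac{1}{5391221}$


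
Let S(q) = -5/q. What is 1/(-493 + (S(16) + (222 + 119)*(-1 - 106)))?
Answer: -16/591685 ≈ -2.7041e-5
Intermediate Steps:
1/(-493 + (S(16) + (222 + 119)*(-1 - 106))) = 1/(-493 + (-5/16 + (222 + 119)*(-1 - 106))) = 1/(-493 + (-5*1/16 + 341*(-107))) = 1/(-493 + (-5/16 - 36487)) = 1/(-493 - 583797/16) = 1/(-591685/16) = -16/591685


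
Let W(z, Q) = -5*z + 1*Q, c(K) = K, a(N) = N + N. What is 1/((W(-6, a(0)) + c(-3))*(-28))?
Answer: -1/756 ≈ -0.0013228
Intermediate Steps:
a(N) = 2*N
W(z, Q) = Q - 5*z (W(z, Q) = -5*z + Q = Q - 5*z)
1/((W(-6, a(0)) + c(-3))*(-28)) = 1/(((2*0 - 5*(-6)) - 3)*(-28)) = 1/(((0 + 30) - 3)*(-28)) = 1/((30 - 3)*(-28)) = 1/(27*(-28)) = 1/(-756) = -1/756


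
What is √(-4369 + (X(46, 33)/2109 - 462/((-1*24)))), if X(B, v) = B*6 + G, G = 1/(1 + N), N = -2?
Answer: I*√77386361619/4218 ≈ 65.952*I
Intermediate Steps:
G = -1 (G = 1/(1 - 2) = 1/(-1) = -1)
X(B, v) = -1 + 6*B (X(B, v) = B*6 - 1 = 6*B - 1 = -1 + 6*B)
√(-4369 + (X(46, 33)/2109 - 462/((-1*24)))) = √(-4369 + ((-1 + 6*46)/2109 - 462/((-1*24)))) = √(-4369 + ((-1 + 276)*(1/2109) - 462/(-24))) = √(-4369 + (275*(1/2109) - 462*(-1/24))) = √(-4369 + (275/2109 + 77/4)) = √(-4369 + 163493/8436) = √(-36693391/8436) = I*√77386361619/4218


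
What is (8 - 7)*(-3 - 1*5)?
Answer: -8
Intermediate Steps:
(8 - 7)*(-3 - 1*5) = 1*(-3 - 5) = 1*(-8) = -8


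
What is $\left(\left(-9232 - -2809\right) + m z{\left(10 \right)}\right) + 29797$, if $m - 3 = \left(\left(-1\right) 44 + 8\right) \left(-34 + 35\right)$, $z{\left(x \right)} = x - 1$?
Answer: $23077$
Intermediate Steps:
$z{\left(x \right)} = -1 + x$
$m = -33$ ($m = 3 + \left(\left(-1\right) 44 + 8\right) \left(-34 + 35\right) = 3 + \left(-44 + 8\right) 1 = 3 - 36 = -33$)
$\left(\left(-9232 - -2809\right) + m z{\left(10 \right)}\right) + 29797 = \left(\left(-9232 - -2809\right) - 33 \left(-1 + 10\right)\right) + 29797 = \left(\left(-9232 + 2809\right) - 297\right) + 29797 = \left(-6423 - 297\right) + 29797 = -6720 + 29797 = 23077$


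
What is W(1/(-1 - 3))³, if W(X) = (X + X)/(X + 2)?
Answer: -8/343 ≈ -0.023324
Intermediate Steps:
W(X) = 2*X/(2 + X) (W(X) = (2*X)/(2 + X) = 2*X/(2 + X))
W(1/(-1 - 3))³ = (2/((-1 - 3)*(2 + 1/(-1 - 3))))³ = (2/(-4*(2 + 1/(-4))))³ = (2*(-¼)/(2 - ¼))³ = (2*(-¼)/(7/4))³ = (2*(-¼)*(4/7))³ = (-2/7)³ = -8/343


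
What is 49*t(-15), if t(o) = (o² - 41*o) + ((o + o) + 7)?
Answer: 40033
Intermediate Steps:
t(o) = 7 + o² - 39*o (t(o) = (o² - 41*o) + (2*o + 7) = (o² - 41*o) + (7 + 2*o) = 7 + o² - 39*o)
49*t(-15) = 49*(7 + (-15)² - 39*(-15)) = 49*(7 + 225 + 585) = 49*817 = 40033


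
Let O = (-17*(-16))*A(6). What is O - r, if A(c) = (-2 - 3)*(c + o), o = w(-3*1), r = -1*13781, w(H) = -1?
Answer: 6981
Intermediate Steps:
r = -13781
o = -1
A(c) = 5 - 5*c (A(c) = (-2 - 3)*(c - 1) = -5*(-1 + c) = 5 - 5*c)
O = -6800 (O = (-17*(-16))*(5 - 5*6) = 272*(5 - 30) = 272*(-25) = -6800)
O - r = -6800 - 1*(-13781) = -6800 + 13781 = 6981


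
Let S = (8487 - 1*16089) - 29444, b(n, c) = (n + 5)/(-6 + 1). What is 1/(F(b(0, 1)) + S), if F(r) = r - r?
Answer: -1/37046 ≈ -2.6993e-5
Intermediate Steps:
b(n, c) = -1 - n/5 (b(n, c) = (5 + n)/(-5) = (5 + n)*(-⅕) = -1 - n/5)
F(r) = 0
S = -37046 (S = (8487 - 16089) - 29444 = -7602 - 29444 = -37046)
1/(F(b(0, 1)) + S) = 1/(0 - 37046) = 1/(-37046) = -1/37046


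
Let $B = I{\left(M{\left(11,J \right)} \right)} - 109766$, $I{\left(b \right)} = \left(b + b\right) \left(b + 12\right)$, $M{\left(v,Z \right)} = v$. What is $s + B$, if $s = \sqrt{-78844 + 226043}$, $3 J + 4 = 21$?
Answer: $-109260 + 13 \sqrt{871} \approx -1.0888 \cdot 10^{5}$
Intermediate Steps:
$J = \frac{17}{3}$ ($J = - \frac{4}{3} + \frac{1}{3} \cdot 21 = - \frac{4}{3} + 7 = \frac{17}{3} \approx 5.6667$)
$I{\left(b \right)} = 2 b \left(12 + b\right)$
$s = 13 \sqrt{871}$ ($s = \sqrt{147199} = 13 \sqrt{871} \approx 383.67$)
$B = -109260$ ($B = 2 \cdot 11 \left(12 + 11\right) - 109766 = 2 \cdot 11 \cdot 23 - 109766 = 506 - 109766 = -109260$)
$s + B = 13 \sqrt{871} - 109260 = -109260 + 13 \sqrt{871}$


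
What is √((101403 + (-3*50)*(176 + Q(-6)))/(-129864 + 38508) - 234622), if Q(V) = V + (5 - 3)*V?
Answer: I*√54392867897585/15226 ≈ 484.38*I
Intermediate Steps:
Q(V) = 3*V (Q(V) = V + 2*V = 3*V)
√((101403 + (-3*50)*(176 + Q(-6)))/(-129864 + 38508) - 234622) = √((101403 + (-3*50)*(176 + 3*(-6)))/(-129864 + 38508) - 234622) = √((101403 - 150*(176 - 18))/(-91356) - 234622) = √((101403 - 150*158)*(-1/91356) - 234622) = √((101403 - 23700)*(-1/91356) - 234622) = √(77703*(-1/91356) - 234622) = √(-25901/30452 - 234622) = √(-7144735045/30452) = I*√54392867897585/15226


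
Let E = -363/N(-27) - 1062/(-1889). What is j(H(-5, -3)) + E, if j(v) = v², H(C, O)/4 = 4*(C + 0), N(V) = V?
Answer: 109044527/17001 ≈ 6414.0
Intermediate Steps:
H(C, O) = 16*C (H(C, O) = 4*(4*(C + 0)) = 4*(4*C) = 16*C)
E = 238127/17001 (E = -363/(-27) - 1062/(-1889) = -363*(-1/27) - 1062*(-1/1889) = 121/9 + 1062/1889 = 238127/17001 ≈ 14.007)
j(H(-5, -3)) + E = (16*(-5))² + 238127/17001 = (-80)² + 238127/17001 = 6400 + 238127/17001 = 109044527/17001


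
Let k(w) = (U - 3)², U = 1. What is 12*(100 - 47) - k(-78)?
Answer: 632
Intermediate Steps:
k(w) = 4 (k(w) = (1 - 3)² = (-2)² = 4)
12*(100 - 47) - k(-78) = 12*(100 - 47) - 1*4 = 12*53 - 4 = 636 - 4 = 632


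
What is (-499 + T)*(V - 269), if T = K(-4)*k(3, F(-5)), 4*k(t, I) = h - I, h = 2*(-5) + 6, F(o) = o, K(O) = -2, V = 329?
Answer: -29970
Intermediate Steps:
h = -4 (h = -10 + 6 = -4)
k(t, I) = -1 - I/4 (k(t, I) = (-4 - I)/4 = -1 - I/4)
T = -1/2 (T = -2*(-1 - 1/4*(-5)) = -2*(-1 + 5/4) = -2*1/4 = -1/2 ≈ -0.50000)
(-499 + T)*(V - 269) = (-499 - 1/2)*(329 - 269) = -999/2*60 = -29970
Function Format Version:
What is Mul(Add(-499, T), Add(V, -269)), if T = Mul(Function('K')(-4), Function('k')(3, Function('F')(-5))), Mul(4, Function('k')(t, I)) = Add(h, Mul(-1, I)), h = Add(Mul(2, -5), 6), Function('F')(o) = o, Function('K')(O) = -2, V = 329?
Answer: -29970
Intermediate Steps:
h = -4 (h = Add(-10, 6) = -4)
Function('k')(t, I) = Add(-1, Mul(Rational(-1, 4), I)) (Function('k')(t, I) = Mul(Rational(1, 4), Add(-4, Mul(-1, I))) = Add(-1, Mul(Rational(-1, 4), I)))
T = Rational(-1, 2) (T = Mul(-2, Add(-1, Mul(Rational(-1, 4), -5))) = Mul(-2, Add(-1, Rational(5, 4))) = Mul(-2, Rational(1, 4)) = Rational(-1, 2) ≈ -0.50000)
Mul(Add(-499, T), Add(V, -269)) = Mul(Add(-499, Rational(-1, 2)), Add(329, -269)) = Mul(Rational(-999, 2), 60) = -29970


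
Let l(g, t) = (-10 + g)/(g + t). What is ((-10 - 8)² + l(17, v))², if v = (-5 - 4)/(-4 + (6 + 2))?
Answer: 366492736/3481 ≈ 1.0528e+5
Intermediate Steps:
v = -9/4 (v = -9/(-4 + 8) = -9/4 ≈ -2.2500)
l(g, t) = (-10 + g)/(g + t)
((-10 - 8)² + l(17, v))² = ((-10 - 8)² + (-10 + 17)/(17 - 9/4))² = ((-18)² + 7/(59/4))² = (324 + (4/59)*7)² = (324 + 28/59)² = (19144/59)² = 366492736/3481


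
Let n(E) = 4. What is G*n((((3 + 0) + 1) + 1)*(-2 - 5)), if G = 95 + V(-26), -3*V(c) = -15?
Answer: 400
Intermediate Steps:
V(c) = 5 (V(c) = -⅓*(-15) = 5)
G = 100 (G = 95 + 5 = 100)
G*n((((3 + 0) + 1) + 1)*(-2 - 5)) = 100*4 = 400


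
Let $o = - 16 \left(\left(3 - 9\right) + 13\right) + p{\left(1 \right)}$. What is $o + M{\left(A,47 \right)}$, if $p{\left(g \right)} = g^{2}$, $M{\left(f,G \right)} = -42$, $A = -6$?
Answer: $-153$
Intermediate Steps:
$o = -111$ ($o = - 16 \left(\left(3 - 9\right) + 13\right) + 1^{2} = - 16 \left(-6 + 13\right) + 1 = \left(-16\right) 7 + 1 = -112 + 1 = -111$)
$o + M{\left(A,47 \right)} = -111 - 42 = -153$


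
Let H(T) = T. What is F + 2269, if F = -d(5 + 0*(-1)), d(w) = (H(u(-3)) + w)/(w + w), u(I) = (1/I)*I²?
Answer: 11344/5 ≈ 2268.8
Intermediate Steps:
u(I) = I (u(I) = I²/I = I)
d(w) = (-3 + w)/(2*w) (d(w) = (-3 + w)/(w + w) = (-3 + w)/((2*w)) = (-3 + w)*(1/(2*w)) = (-3 + w)/(2*w))
F = -⅕ (F = -(-3 + (5 + 0*(-1)))/(2*(5 + 0*(-1))) = -(-3 + (5 + 0))/(2*(5 + 0)) = -(-3 + 5)/(2*5) = -2/(2*5) = -1*⅕ = -⅕ ≈ -0.20000)
F + 2269 = -⅕ + 2269 = 11344/5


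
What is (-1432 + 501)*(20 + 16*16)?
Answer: -256956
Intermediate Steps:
(-1432 + 501)*(20 + 16*16) = -931*(20 + 256) = -931*276 = -256956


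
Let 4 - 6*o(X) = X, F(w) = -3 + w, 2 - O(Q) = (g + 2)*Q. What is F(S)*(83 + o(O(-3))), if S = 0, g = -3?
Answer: -503/2 ≈ -251.50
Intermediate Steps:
O(Q) = 2 + Q (O(Q) = 2 - (-3 + 2)*Q = 2 - (-1)*Q = 2 + Q)
o(X) = 2/3 - X/6
F(S)*(83 + o(O(-3))) = (-3 + 0)*(83 + (2/3 - (2 - 3)/6)) = -3*(83 + (2/3 - 1/6*(-1))) = -3*(83 + (2/3 + 1/6)) = -3*(83 + 5/6) = -3*503/6 = -503/2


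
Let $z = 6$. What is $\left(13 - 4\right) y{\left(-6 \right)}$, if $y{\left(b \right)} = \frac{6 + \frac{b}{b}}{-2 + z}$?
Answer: $\frac{63}{4} \approx 15.75$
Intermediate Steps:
$y{\left(b \right)} = \frac{7}{4}$ ($y{\left(b \right)} = \frac{6 + \frac{b}{b}}{-2 + 6} = \frac{6 + 1}{4} = 7 \cdot \frac{1}{4} = \frac{7}{4}$)
$\left(13 - 4\right) y{\left(-6 \right)} = \left(13 - 4\right) \frac{7}{4} = 9 \cdot \frac{7}{4} = \frac{63}{4}$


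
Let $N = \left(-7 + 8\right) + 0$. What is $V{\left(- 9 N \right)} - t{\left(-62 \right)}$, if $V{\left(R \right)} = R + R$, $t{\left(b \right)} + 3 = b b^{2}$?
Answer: $238313$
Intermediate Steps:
$t{\left(b \right)} = -3 + b^{3}$ ($t{\left(b \right)} = -3 + b b^{2} = -3 + b^{3}$)
$N = 1$ ($N = 1 + 0 = 1$)
$V{\left(R \right)} = 2 R$
$V{\left(- 9 N \right)} - t{\left(-62 \right)} = 2 \left(\left(-9\right) 1\right) - \left(-3 + \left(-62\right)^{3}\right) = 2 \left(-9\right) - \left(-3 - 238328\right) = -18 - -238331 = -18 + 238331 = 238313$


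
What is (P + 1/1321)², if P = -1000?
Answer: 1745038358001/1745041 ≈ 1.0000e+6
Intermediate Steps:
(P + 1/1321)² = (-1000 + 1/1321)² = (-1320999/1321)² = 1745038358001/1745041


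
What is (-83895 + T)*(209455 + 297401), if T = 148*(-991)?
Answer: -116862239928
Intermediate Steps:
T = -146668
(-83895 + T)*(209455 + 297401) = (-83895 - 146668)*(209455 + 297401) = -230563*506856 = -116862239928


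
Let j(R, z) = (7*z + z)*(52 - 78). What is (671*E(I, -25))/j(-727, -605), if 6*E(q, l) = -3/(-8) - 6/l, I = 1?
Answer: 2501/4576000 ≈ 0.00054655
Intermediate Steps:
j(R, z) = -208*z (j(R, z) = (8*z)*(-26) = -208*z)
E(q, l) = 1/16 - 1/l (E(q, l) = (-3/(-8) - 6/l)/6 = (-3*(-⅛) - 6/l)/6 = (3/8 - 6/l)/6 = 1/16 - 1/l)
(671*E(I, -25))/j(-727, -605) = (671*((1/16)*(-16 - 25)/(-25)))/((-208*(-605))) = (671*((1/16)*(-1/25)*(-41)))/125840 = (671*(41/400))*(1/125840) = (27511/400)*(1/125840) = 2501/4576000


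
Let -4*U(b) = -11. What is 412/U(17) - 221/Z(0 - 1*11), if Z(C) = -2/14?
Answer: 18665/11 ≈ 1696.8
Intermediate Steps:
U(b) = 11/4 (U(b) = -¼*(-11) = 11/4)
Z(C) = -⅐ (Z(C) = -2*1/14 = -⅐)
412/U(17) - 221/Z(0 - 1*11) = 412/(11/4) - 221/(-⅐) = 412*(4/11) - 221*(-7) = 1648/11 + 1547 = 18665/11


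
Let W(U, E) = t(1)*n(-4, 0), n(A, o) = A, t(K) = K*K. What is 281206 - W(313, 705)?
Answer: 281210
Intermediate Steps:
t(K) = K²
W(U, E) = -4 (W(U, E) = 1²*(-4) = 1*(-4) = -4)
281206 - W(313, 705) = 281206 - 1*(-4) = 281206 + 4 = 281210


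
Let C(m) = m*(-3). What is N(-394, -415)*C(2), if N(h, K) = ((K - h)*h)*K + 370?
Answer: 20600040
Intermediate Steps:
C(m) = -3*m
N(h, K) = 370 + K*h*(K - h) (N(h, K) = (h*(K - h))*K + 370 = K*h*(K - h) + 370 = 370 + K*h*(K - h))
N(-394, -415)*C(2) = (370 - 394*(-415)**2 - 1*(-415)*(-394)**2)*(-3*2) = (370 - 394*172225 - 1*(-415)*155236)*(-6) = (370 - 67856650 + 64422940)*(-6) = -3433340*(-6) = 20600040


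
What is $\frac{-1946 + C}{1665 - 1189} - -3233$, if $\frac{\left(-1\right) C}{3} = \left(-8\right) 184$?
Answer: $\frac{770689}{238} \approx 3238.2$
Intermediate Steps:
$C = 4416$ ($C = - 3 \left(\left(-8\right) 184\right) = \left(-3\right) \left(-1472\right) = 4416$)
$\frac{-1946 + C}{1665 - 1189} - -3233 = \frac{-1946 + 4416}{1665 - 1189} - -3233 = \frac{2470}{476} + 3233 = 2470 \cdot \frac{1}{476} + 3233 = \frac{1235}{238} + 3233 = \frac{770689}{238}$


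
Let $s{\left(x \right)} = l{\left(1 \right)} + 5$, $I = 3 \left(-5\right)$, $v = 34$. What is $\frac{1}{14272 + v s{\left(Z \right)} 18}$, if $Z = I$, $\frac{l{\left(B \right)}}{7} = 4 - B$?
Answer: $\frac{1}{30184} \approx 3.313 \cdot 10^{-5}$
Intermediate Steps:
$l{\left(B \right)} = 28 - 7 B$ ($l{\left(B \right)} = 7 \left(4 - B\right) = 28 - 7 B$)
$I = -15$
$Z = -15$
$s{\left(x \right)} = 26$ ($s{\left(x \right)} = \left(28 - 7\right) + 5 = 21 + 5 = 26$)
$\frac{1}{14272 + v s{\left(Z \right)} 18} = \frac{1}{14272 + 34 \cdot 26 \cdot 18} = \frac{1}{14272 + 884 \cdot 18} = \frac{1}{14272 + 15912} = \frac{1}{30184}$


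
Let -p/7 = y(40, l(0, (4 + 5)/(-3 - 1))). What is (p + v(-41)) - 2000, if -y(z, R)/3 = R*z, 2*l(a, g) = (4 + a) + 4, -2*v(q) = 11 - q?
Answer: 1334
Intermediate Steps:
v(q) = -11/2 + q/2 (v(q) = -(11 - q)/2 = -11/2 + q/2)
l(a, g) = 4 + a/2 (l(a, g) = ((4 + a) + 4)/2 = (8 + a)/2 = 4 + a/2)
y(z, R) = -3*R*z
p = 3360 (p = -(-21)*(4 + (1/2)*0)*40 = -(-21)*(4 + 0)*40 = -(-21)*4*40 = -7*(-480) = 3360)
(p + v(-41)) - 2000 = (3360 + (-11/2 + (1/2)*(-41))) - 2000 = (3360 + (-11/2 - 41/2)) - 2000 = (3360 - 26) - 2000 = 3334 - 2000 = 1334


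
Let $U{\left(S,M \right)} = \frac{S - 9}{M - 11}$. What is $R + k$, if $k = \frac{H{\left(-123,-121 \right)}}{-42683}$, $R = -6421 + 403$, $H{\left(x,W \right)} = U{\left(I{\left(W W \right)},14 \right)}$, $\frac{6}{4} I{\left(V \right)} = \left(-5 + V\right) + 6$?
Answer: $- \frac{2311825903}{384147} \approx -6018.1$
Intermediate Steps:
$I{\left(V \right)} = \frac{2}{3} + \frac{2 V}{3}$ ($I{\left(V \right)} = \frac{2 \left(\left(-5 + V\right) + 6\right)}{3} = \frac{2 \left(1 + V\right)}{3} = \frac{2}{3} + \frac{2 V}{3}$)
$U{\left(S,M \right)} = \frac{-9 + S}{-11 + M}$
$H{\left(x,W \right)} = - \frac{25}{9} + \frac{2 W^{2}}{9}$ ($H{\left(x,W \right)} = \frac{-9 + \left(\frac{2}{3} + \frac{2 W W}{3}\right)}{-11 + 14} = \frac{-9 + \left(\frac{2}{3} + \frac{2 W^{2}}{3}\right)}{3} = \frac{- \frac{25}{3} + \frac{2 W^{2}}{3}}{3} = - \frac{25}{9} + \frac{2 W^{2}}{9}$)
$R = -6018$
$k = - \frac{29257}{384147}$ ($k = \frac{- \frac{25}{9} + \frac{2 \left(-121\right)^{2}}{9}}{-42683} = \left(- \frac{25}{9} + \frac{2}{9} \cdot 14641\right) \left(- \frac{1}{42683}\right) = \left(- \frac{25}{9} + \frac{29282}{9}\right) \left(- \frac{1}{42683}\right) = \frac{29257}{9} \left(- \frac{1}{42683}\right) = - \frac{29257}{384147} \approx -0.076161$)
$R + k = -6018 - \frac{29257}{384147} = - \frac{2311825903}{384147}$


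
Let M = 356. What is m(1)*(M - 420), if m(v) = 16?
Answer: -1024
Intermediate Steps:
m(1)*(M - 420) = 16*(356 - 420) = 16*(-64) = -1024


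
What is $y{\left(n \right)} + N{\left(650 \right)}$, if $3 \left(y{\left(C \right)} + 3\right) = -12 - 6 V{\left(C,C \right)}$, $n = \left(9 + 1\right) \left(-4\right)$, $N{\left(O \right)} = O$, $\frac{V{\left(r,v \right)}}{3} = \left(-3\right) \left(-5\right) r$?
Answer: $4243$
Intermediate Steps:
$V{\left(r,v \right)} = 45 r$ ($V{\left(r,v \right)} = 3 \left(-3\right) \left(-5\right) r = 3 \cdot 15 r = 45 r$)
$n = -40$ ($n = 10 \left(-4\right) = -40$)
$y{\left(C \right)} = -7 - 90 C$ ($y{\left(C \right)} = -3 + \frac{-12 - 6 \cdot 45 C}{3} = -3 + \frac{-12 - 270 C}{3} = -3 - \left(4 + 90 C\right) = -7 - 90 C$)
$y{\left(n \right)} + N{\left(650 \right)} = \left(-7 - -3600\right) + 650 = \left(-7 + 3600\right) + 650 = 3593 + 650 = 4243$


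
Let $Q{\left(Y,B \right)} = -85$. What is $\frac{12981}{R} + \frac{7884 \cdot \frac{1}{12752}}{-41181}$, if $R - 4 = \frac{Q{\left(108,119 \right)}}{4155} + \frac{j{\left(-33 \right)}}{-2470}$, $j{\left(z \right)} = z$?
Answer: $\frac{1166004083447737479}{358658136894988} \approx 3251.0$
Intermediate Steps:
$R = \frac{8195713}{2052570}$ ($R = 4 - \left(- \frac{33}{2470} + \frac{17}{831}\right) = 4 - \frac{14567}{2052570} = \frac{8195713}{2052570} \approx 3.9929$)
$\frac{12981}{R} + \frac{7884 \cdot \frac{1}{12752}}{-41181} = \frac{12981}{\frac{8195713}{2052570}} + \frac{7884 \cdot \frac{1}{12752}}{-41181} = 12981 \cdot \frac{2052570}{8195713} + 7884 \cdot \frac{1}{12752} \left(- \frac{1}{41181}\right) = \frac{26644411170}{8195713} + \frac{1971}{3188} \left(- \frac{1}{41181}\right) = \frac{26644411170}{8195713} - \frac{657}{43761676} = \frac{1166004083447737479}{358658136894988}$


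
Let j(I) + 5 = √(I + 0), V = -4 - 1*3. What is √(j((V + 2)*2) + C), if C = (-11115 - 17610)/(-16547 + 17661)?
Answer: √(-38204630 + 1240996*I*√10)/1114 ≈ 0.28459 + 5.5558*I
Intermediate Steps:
V = -7 (V = -4 - 3 = -7)
C = -28725/1114 ≈ -25.785
j(I) = -5 + √I (j(I) = -5 + √(I + 0) = -5 + √I)
√(j((V + 2)*2) + C) = √((-5 + √((-7 + 2)*2)) - 28725/1114) = √((-5 + √(-5*2)) - 28725/1114) = √((-5 + √(-10)) - 28725/1114) = √((-5 + I*√10) - 28725/1114) = √(-34295/1114 + I*√10)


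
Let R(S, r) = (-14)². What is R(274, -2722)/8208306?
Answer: 98/4104153 ≈ 2.3878e-5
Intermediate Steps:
R(S, r) = 196
R(274, -2722)/8208306 = 196/8208306 = 196*(1/8208306) = 98/4104153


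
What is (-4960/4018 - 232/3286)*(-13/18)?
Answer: 27999946/29707083 ≈ 0.94253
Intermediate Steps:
(-4960/4018 - 232/3286)*(-13/18) = (-4960*1/4018 - 232*1/3286)*(-13*1/18) = (-2480/2009 - 116/1643)*(-13/18) = -4307684/3300787*(-13/18) = 27999946/29707083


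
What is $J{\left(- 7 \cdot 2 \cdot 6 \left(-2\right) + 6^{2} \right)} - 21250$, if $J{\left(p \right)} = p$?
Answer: $-21046$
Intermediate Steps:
$J{\left(- 7 \cdot 2 \cdot 6 \left(-2\right) + 6^{2} \right)} - 21250 = \left(- 7 \cdot 2 \cdot 6 \left(-2\right) + 6^{2}\right) - 21250 = \left(- 7 \cdot 12 \left(-2\right) + 36\right) - 21250 = \left(\left(-7\right) \left(-24\right) + 36\right) - 21250 = \left(168 + 36\right) - 21250 = 204 - 21250 = -21046$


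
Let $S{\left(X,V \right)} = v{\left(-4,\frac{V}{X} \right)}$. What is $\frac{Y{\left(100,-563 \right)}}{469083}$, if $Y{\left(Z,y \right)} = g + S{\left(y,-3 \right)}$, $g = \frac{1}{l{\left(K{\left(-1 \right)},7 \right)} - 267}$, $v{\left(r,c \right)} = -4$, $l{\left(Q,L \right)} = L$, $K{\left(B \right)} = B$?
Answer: $- \frac{347}{40653860} \approx -8.5355 \cdot 10^{-6}$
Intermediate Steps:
$S{\left(X,V \right)} = -4$
$g = - \frac{1}{260}$ ($g = \frac{1}{7 - 267} = \frac{1}{-260} = - \frac{1}{260} \approx -0.0038462$)
$Y{\left(Z,y \right)} = - \frac{1041}{260}$ ($Y{\left(Z,y \right)} = - \frac{1}{260} - 4 = - \frac{1041}{260}$)
$\frac{Y{\left(100,-563 \right)}}{469083} = - \frac{1041}{260 \cdot 469083} = \left(- \frac{1041}{260}\right) \frac{1}{469083} = - \frac{347}{40653860}$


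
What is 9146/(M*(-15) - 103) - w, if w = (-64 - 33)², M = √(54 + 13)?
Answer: -20539278/2233 - 68595*√67/2233 ≈ -9449.5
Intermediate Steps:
M = √67 ≈ 8.1853
w = 9409 (w = (-97)² = 9409)
9146/(M*(-15) - 103) - w = 9146/(√67*(-15) - 103) - 1*9409 = 9146/(-15*√67 - 103) - 9409 = 9146/(-103 - 15*√67) - 9409 = -9409 + 9146/(-103 - 15*√67)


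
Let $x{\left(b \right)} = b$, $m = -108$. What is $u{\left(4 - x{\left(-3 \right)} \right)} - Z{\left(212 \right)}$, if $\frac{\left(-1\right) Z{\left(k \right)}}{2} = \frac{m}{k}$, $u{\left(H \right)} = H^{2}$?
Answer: $\frac{2543}{53} \approx 47.981$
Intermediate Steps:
$Z{\left(k \right)} = \frac{216}{k}$ ($Z{\left(k \right)} = - 2 \left(- \frac{108}{k}\right) = \frac{216}{k}$)
$u{\left(4 - x{\left(-3 \right)} \right)} - Z{\left(212 \right)} = \left(4 - -3\right)^{2} - \frac{216}{212} = \left(4 + 3\right)^{2} - 216 \cdot \frac{1}{212} = 7^{2} - \frac{54}{53} = 49 - \frac{54}{53} = \frac{2543}{53}$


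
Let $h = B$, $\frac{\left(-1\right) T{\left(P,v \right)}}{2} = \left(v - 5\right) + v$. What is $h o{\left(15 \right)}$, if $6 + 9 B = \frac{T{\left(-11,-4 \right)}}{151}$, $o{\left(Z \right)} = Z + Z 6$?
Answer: $- \frac{30800}{453} \approx -67.991$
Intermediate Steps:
$T{\left(P,v \right)} = 10 - 4 v$ ($T{\left(P,v \right)} = - 2 \left(\left(v - 5\right) + v\right) = - 2 \left(\left(-5 + v\right) + v\right) = - 2 \left(-5 + 2 v\right) = 10 - 4 v$)
$o{\left(Z \right)} = 7 Z$ ($o{\left(Z \right)} = Z + 6 Z = 7 Z$)
$B = - \frac{880}{1359}$ ($B = - \frac{2}{3} + \frac{\left(10 - -16\right) \frac{1}{151}}{9} = - \frac{2}{3} + \frac{\left(10 + 16\right) \frac{1}{151}}{9} = - \frac{2}{3} + \frac{26 \cdot \frac{1}{151}}{9} = - \frac{2}{3} + \frac{1}{9} \cdot \frac{26}{151} = - \frac{2}{3} + \frac{26}{1359} = - \frac{880}{1359} \approx -0.64754$)
$h = - \frac{880}{1359} \approx -0.64754$
$h o{\left(15 \right)} = - \frac{880 \cdot 7 \cdot 15}{1359} = \left(- \frac{880}{1359}\right) 105 = - \frac{30800}{453}$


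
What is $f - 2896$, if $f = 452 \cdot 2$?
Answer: $-1992$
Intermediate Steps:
$f = 904$
$f - 2896 = 904 - 2896 = -1992$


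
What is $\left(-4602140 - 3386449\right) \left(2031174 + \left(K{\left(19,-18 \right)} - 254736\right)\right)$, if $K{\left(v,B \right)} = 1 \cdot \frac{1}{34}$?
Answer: $- \frac{28382466601881}{2} \approx -1.4191 \cdot 10^{13}$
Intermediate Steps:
$K{\left(v,B \right)} = \frac{1}{34}$ ($K{\left(v,B \right)} = 1 \cdot \frac{1}{34} = \frac{1}{34}$)
$\left(-4602140 - 3386449\right) \left(2031174 + \left(K{\left(19,-18 \right)} - 254736\right)\right) = \left(-4602140 - 3386449\right) \left(2031174 + \left(\frac{1}{34} - 254736\right)\right) = - 7988589 \left(2031174 + \left(\frac{1}{34} - 254736\right)\right) = - 7988589 \left(2031174 - \frac{8661023}{34}\right) = \left(-7988589\right) \frac{60398893}{34} = - \frac{28382466601881}{2}$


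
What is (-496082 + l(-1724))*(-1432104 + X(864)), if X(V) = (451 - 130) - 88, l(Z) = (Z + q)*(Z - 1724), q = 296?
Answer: -6339840815602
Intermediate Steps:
l(Z) = (-1724 + Z)*(296 + Z) (l(Z) = (Z + 296)*(Z - 1724) = (296 + Z)*(-1724 + Z) = (-1724 + Z)*(296 + Z))
X(V) = 233 (X(V) = 321 - 88 = 233)
(-496082 + l(-1724))*(-1432104 + X(864)) = (-496082 + (-510304 + (-1724)² - 1428*(-1724)))*(-1432104 + 233) = (-496082 + (-510304 + 2972176 + 2461872))*(-1431871) = (-496082 + 4923744)*(-1431871) = 4427662*(-1431871) = -6339840815602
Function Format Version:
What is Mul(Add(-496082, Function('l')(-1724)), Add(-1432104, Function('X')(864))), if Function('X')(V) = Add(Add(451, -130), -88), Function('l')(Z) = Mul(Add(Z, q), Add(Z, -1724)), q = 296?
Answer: -6339840815602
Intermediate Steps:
Function('l')(Z) = Mul(Add(-1724, Z), Add(296, Z)) (Function('l')(Z) = Mul(Add(Z, 296), Add(Z, -1724)) = Mul(Add(296, Z), Add(-1724, Z)) = Mul(Add(-1724, Z), Add(296, Z)))
Function('X')(V) = 233 (Function('X')(V) = Add(321, -88) = 233)
Mul(Add(-496082, Function('l')(-1724)), Add(-1432104, Function('X')(864))) = Mul(Add(-496082, Add(-510304, Pow(-1724, 2), Mul(-1428, -1724))), Add(-1432104, 233)) = Mul(Add(-496082, Add(-510304, 2972176, 2461872)), -1431871) = Mul(Add(-496082, 4923744), -1431871) = Mul(4427662, -1431871) = -6339840815602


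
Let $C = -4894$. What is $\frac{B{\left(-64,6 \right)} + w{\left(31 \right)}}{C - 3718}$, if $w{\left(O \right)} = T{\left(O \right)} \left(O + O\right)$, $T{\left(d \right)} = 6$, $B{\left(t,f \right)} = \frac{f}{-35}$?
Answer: $- \frac{6507}{150710} \approx -0.043176$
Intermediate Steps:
$B{\left(t,f \right)} = - \frac{f}{35}$ ($B{\left(t,f \right)} = f \left(- \frac{1}{35}\right) = - \frac{f}{35}$)
$w{\left(O \right)} = 12 O$ ($w{\left(O \right)} = 6 \left(O + O\right) = 6 \cdot 2 O = 12 O$)
$\frac{B{\left(-64,6 \right)} + w{\left(31 \right)}}{C - 3718} = \frac{\left(- \frac{1}{35}\right) 6 + 12 \cdot 31}{-4894 - 3718} = \frac{- \frac{6}{35} + 372}{-8612} = \frac{13014}{35} \left(- \frac{1}{8612}\right) = - \frac{6507}{150710}$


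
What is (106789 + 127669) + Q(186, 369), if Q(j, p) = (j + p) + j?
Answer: 235199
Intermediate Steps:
Q(j, p) = p + 2*j
(106789 + 127669) + Q(186, 369) = (106789 + 127669) + (369 + 2*186) = 234458 + (369 + 372) = 234458 + 741 = 235199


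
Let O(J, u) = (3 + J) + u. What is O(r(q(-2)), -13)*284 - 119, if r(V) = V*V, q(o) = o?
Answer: -1823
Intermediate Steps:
r(V) = V**2
O(J, u) = 3 + J + u
O(r(q(-2)), -13)*284 - 119 = (3 + (-2)**2 - 13)*284 - 119 = (3 + 4 - 13)*284 - 119 = -6*284 - 119 = -1704 - 119 = -1823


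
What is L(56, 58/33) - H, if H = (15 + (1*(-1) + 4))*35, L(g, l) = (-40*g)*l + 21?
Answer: -150017/33 ≈ -4546.0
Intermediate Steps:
L(g, l) = 21 - 40*g*l (L(g, l) = -40*g*l + 21 = 21 - 40*g*l)
H = 630 (H = (15 + (-1 + 4))*35 = (15 + 3)*35 = 18*35 = 630)
L(56, 58/33) - H = (21 - 40*56*58/33) - 1*630 = (21 - 40*56*58*(1/33)) - 630 = (21 - 40*56*58/33) - 630 = (21 - 129920/33) - 630 = -129227/33 - 630 = -150017/33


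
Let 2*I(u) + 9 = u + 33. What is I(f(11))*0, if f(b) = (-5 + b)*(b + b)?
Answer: 0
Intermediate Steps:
f(b) = 2*b*(-5 + b) (f(b) = (-5 + b)*(2*b) = 2*b*(-5 + b))
I(u) = 12 + u/2 (I(u) = -9/2 + (u + 33)/2 = -9/2 + (33 + u)/2 = -9/2 + (33/2 + u/2) = 12 + u/2)
I(f(11))*0 = (12 + (2*11*(-5 + 11))/2)*0 = (12 + (2*11*6)/2)*0 = (12 + (½)*132)*0 = (12 + 66)*0 = 78*0 = 0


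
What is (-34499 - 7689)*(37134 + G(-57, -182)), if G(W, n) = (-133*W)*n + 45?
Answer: 56640047844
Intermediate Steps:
G(W, n) = 45 - 133*W*n (G(W, n) = -133*W*n + 45 = 45 - 133*W*n)
(-34499 - 7689)*(37134 + G(-57, -182)) = (-34499 - 7689)*(37134 + (45 - 133*(-57)*(-182))) = -42188*(37134 + (45 - 1379742)) = -42188*(37134 - 1379697) = -42188*(-1342563) = 56640047844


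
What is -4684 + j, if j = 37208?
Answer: 32524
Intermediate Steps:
-4684 + j = -4684 + 37208 = 32524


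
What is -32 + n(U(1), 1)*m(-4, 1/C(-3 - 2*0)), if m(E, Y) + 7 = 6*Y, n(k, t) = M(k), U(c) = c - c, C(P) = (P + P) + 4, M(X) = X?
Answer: -32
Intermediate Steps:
C(P) = 4 + 2*P (C(P) = 2*P + 4 = 4 + 2*P)
U(c) = 0
n(k, t) = k
m(E, Y) = -7 + 6*Y
-32 + n(U(1), 1)*m(-4, 1/C(-3 - 2*0)) = -32 + 0*(-7 + 6/(4 + 2*(-3 - 2*0))) = -32 + 0*(-7 + 6/(4 + 2*(-3 + 0))) = -32 + 0*(-7 + 6/(4 + 2*(-3))) = -32 + 0*(-7 + 6/(4 - 6)) = -32 + 0*(-7 + 6/(-2)) = -32 + 0*(-7 + 6*(-½)) = -32 + 0*(-7 - 3) = -32 + 0*(-10) = -32 + 0 = -32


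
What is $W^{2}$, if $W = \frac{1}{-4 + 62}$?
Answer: $\frac{1}{3364} \approx 0.00029727$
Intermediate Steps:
$W = \frac{1}{58} \approx 0.017241$
$W^{2} = \left(\frac{1}{58}\right)^{2} = \frac{1}{3364}$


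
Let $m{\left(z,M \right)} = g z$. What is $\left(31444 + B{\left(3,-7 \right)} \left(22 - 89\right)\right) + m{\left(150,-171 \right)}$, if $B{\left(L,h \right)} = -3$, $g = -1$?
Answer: $31495$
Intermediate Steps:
$m{\left(z,M \right)} = - z$
$\left(31444 + B{\left(3,-7 \right)} \left(22 - 89\right)\right) + m{\left(150,-171 \right)} = \left(31444 - 3 \left(22 - 89\right)\right) - 150 = \left(31444 - -201\right) - 150 = \left(31444 + 201\right) - 150 = 31645 - 150 = 31495$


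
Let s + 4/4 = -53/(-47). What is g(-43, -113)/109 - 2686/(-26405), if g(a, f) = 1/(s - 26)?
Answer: 354772149/3499824320 ≈ 0.10137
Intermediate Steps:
s = 6/47 (s = -1 - 53/(-47) = -1 - 53*(-1/47) = -1 + 53/47 = 6/47 ≈ 0.12766)
g(a, f) = -47/1216 (g(a, f) = 1/(6/47 - 26) = 1/(-1216/47) = -47/1216)
g(-43, -113)/109 - 2686/(-26405) = -47/1216/109 - 2686/(-26405) = -47/1216*1/109 - 2686*(-1/26405) = -47/132544 + 2686/26405 = 354772149/3499824320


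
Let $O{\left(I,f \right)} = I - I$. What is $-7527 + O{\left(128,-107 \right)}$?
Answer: $-7527$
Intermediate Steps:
$O{\left(I,f \right)} = 0$
$-7527 + O{\left(128,-107 \right)} = -7527 + 0 = -7527$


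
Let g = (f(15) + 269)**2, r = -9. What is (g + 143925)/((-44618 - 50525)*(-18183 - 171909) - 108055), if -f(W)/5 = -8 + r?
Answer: 269241/18085815101 ≈ 1.4887e-5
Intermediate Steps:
f(W) = 85 (f(W) = -5*(-8 - 9) = -5*(-17) = 85)
g = 125316 (g = (85 + 269)**2 = 354**2 = 125316)
(g + 143925)/((-44618 - 50525)*(-18183 - 171909) - 108055) = (125316 + 143925)/((-44618 - 50525)*(-18183 - 171909) - 108055) = 269241/(-95143*(-190092) - 108055) = 269241/(18085923156 - 108055) = 269241/18085815101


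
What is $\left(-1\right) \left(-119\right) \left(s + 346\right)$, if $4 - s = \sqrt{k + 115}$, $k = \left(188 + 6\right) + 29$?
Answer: $41650 - 1547 \sqrt{2} \approx 39462.0$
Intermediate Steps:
$k = 223$ ($k = 194 + 29 = 223$)
$s = 4 - 13 \sqrt{2}$ ($s = 4 - \sqrt{223 + 115} = 4 - \sqrt{338} = 4 - 13 \sqrt{2} \approx -14.385$)
$\left(-1\right) \left(-119\right) \left(s + 346\right) = \left(-1\right) \left(-119\right) \left(\left(4 - 13 \sqrt{2}\right) + 346\right) = 119 \left(350 - 13 \sqrt{2}\right) = 41650 - 1547 \sqrt{2}$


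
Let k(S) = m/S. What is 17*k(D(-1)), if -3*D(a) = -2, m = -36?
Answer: -918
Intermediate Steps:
D(a) = 2/3 (D(a) = -1/3*(-2) = 2/3)
k(S) = -36/S
17*k(D(-1)) = 17*(-36/2/3) = 17*(-36*3/2) = 17*(-54) = -918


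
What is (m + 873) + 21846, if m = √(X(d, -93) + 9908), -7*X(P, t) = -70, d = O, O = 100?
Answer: 22719 + 3*√1102 ≈ 22819.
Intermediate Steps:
d = 100
X(P, t) = 10 (X(P, t) = -⅐*(-70) = 10)
m = 3*√1102 (m = √(10 + 9908) = √9918 = 3*√1102 ≈ 99.589)
(m + 873) + 21846 = (3*√1102 + 873) + 21846 = (873 + 3*√1102) + 21846 = 22719 + 3*√1102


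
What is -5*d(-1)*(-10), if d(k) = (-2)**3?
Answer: -400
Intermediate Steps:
d(k) = -8
-5*d(-1)*(-10) = -5*(-8)*(-10) = 40*(-10) = -400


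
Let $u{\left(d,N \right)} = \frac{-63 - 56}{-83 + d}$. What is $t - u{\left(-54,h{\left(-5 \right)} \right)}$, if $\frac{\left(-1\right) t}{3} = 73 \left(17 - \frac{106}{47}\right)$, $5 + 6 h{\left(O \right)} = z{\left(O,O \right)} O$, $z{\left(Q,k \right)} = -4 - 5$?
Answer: $- \frac{20797672}{6439} \approx -3230.0$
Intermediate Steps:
$z{\left(Q,k \right)} = -9$ ($z{\left(Q,k \right)} = -4 - 5 = -9$)
$h{\left(O \right)} = - \frac{5}{6} - \frac{3 O}{2}$ ($h{\left(O \right)} = - \frac{5}{6} + \frac{\left(-9\right) O}{6} = - \frac{5}{6} - \frac{3 O}{2}$)
$u{\left(d,N \right)} = - \frac{119}{-83 + d}$
$t = - \frac{151767}{47}$ ($t = - 3 \cdot 73 \left(17 - \frac{106}{47}\right) = - 3 \cdot 73 \cdot \frac{693}{47} = \left(-3\right) \frac{50589}{47} = - \frac{151767}{47} \approx -3229.1$)
$t - u{\left(-54,h{\left(-5 \right)} \right)} = - \frac{151767}{47} - - \frac{119}{-83 - 54} = - \frac{151767}{47} - - \frac{119}{-137} = - \frac{151767}{47} - \left(-119\right) \left(- \frac{1}{137}\right) = - \frac{151767}{47} - \frac{119}{137} = - \frac{20797672}{6439}$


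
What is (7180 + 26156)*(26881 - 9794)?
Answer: 569612232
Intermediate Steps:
(7180 + 26156)*(26881 - 9794) = 33336*17087 = 569612232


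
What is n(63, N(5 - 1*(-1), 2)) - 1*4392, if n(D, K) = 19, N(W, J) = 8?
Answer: -4373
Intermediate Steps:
n(63, N(5 - 1*(-1), 2)) - 1*4392 = 19 - 1*4392 = 19 - 4392 = -4373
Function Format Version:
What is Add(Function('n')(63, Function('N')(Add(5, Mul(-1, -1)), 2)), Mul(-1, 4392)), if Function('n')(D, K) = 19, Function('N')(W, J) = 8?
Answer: -4373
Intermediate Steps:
Add(Function('n')(63, Function('N')(Add(5, Mul(-1, -1)), 2)), Mul(-1, 4392)) = Add(19, Mul(-1, 4392)) = Add(19, -4392) = -4373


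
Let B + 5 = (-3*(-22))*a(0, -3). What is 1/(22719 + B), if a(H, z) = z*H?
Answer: 1/22714 ≈ 4.4026e-5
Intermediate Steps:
a(H, z) = H*z
B = -5 (B = -5 + (-3*(-22))*(0*(-3)) = -5 + 66*0 = -5 + 0 = -5)
1/(22719 + B) = 1/(22719 - 5) = 1/22714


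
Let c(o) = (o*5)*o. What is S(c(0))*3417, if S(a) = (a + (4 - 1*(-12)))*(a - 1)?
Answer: -54672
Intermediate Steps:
c(o) = 5*o² (c(o) = (5*o)*o = 5*o²)
S(a) = (-1 + a)*(16 + a) (S(a) = (a + (4 + 12))*(-1 + a) = (a + 16)*(-1 + a) = (16 + a)*(-1 + a) = (-1 + a)*(16 + a))
S(c(0))*3417 = (-16 + (5*0²)² + 15*(5*0²))*3417 = (-16 + (5*0)² + 15*(5*0))*3417 = (-16 + 0² + 15*0)*3417 = (-16 + 0 + 0)*3417 = -16*3417 = -54672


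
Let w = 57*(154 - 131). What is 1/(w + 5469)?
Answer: 1/6780 ≈ 0.00014749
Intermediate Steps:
w = 1311 (w = 57*23 = 1311)
1/(w + 5469) = 1/(1311 + 5469) = 1/6780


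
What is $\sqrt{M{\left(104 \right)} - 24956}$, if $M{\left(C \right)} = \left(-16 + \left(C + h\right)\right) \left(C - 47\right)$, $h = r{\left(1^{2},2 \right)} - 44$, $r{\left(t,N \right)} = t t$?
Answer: $i \sqrt{22391} \approx 149.64 i$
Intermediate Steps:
$r{\left(t,N \right)} = t^{2}$
$h = -43$ ($h = \left(1^{2}\right)^{2} - 44 = 1^{2} - 44 = 1 - 44 = -43$)
$M{\left(C \right)} = \left(-59 + C\right) \left(-47 + C\right)$ ($M{\left(C \right)} = \left(-16 + \left(C - 43\right)\right) \left(C - 47\right) = \left(-16 + \left(-43 + C\right)\right) \left(-47 + C\right) = \left(-59 + C\right) \left(-47 + C\right)$)
$\sqrt{M{\left(104 \right)} - 24956} = \sqrt{\left(2773 + 104^{2} - 11024\right) - 24956} = \sqrt{\left(2773 + 10816 - 11024\right) - 24956} = \sqrt{2565 - 24956} = \sqrt{-22391} = i \sqrt{22391}$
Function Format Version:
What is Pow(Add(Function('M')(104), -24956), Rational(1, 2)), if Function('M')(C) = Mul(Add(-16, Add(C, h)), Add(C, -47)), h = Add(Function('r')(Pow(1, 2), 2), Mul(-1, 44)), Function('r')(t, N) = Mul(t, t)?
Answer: Mul(I, Pow(22391, Rational(1, 2))) ≈ Mul(149.64, I)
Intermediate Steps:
Function('r')(t, N) = Pow(t, 2)
h = -43 (h = Add(Pow(Pow(1, 2), 2), Mul(-1, 44)) = Add(Pow(1, 2), -44) = Add(1, -44) = -43)
Function('M')(C) = Mul(Add(-59, C), Add(-47, C)) (Function('M')(C) = Mul(Add(-16, Add(C, -43)), Add(C, -47)) = Mul(Add(-16, Add(-43, C)), Add(-47, C)) = Mul(Add(-59, C), Add(-47, C)))
Pow(Add(Function('M')(104), -24956), Rational(1, 2)) = Pow(Add(Add(2773, Pow(104, 2), Mul(-106, 104)), -24956), Rational(1, 2)) = Pow(Add(Add(2773, 10816, -11024), -24956), Rational(1, 2)) = Pow(Add(2565, -24956), Rational(1, 2)) = Pow(-22391, Rational(1, 2)) = Mul(I, Pow(22391, Rational(1, 2)))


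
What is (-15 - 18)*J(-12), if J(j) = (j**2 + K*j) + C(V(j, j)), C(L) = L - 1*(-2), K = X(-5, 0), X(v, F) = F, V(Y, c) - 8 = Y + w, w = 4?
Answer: -4818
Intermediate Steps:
V(Y, c) = 12 + Y (V(Y, c) = 8 + (Y + 4) = 8 + (4 + Y) = 12 + Y)
K = 0
C(L) = 2 + L (C(L) = L + 2 = 2 + L)
J(j) = 14 + j + j**2 (J(j) = (j**2 + 0*j) + (2 + (12 + j)) = (j**2 + 0) + (14 + j) = j**2 + (14 + j) = 14 + j + j**2)
(-15 - 18)*J(-12) = (-15 - 18)*(14 - 12 + (-12)**2) = -33*(14 - 12 + 144) = -33*146 = -4818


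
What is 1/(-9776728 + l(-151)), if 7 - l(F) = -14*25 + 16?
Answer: -1/9776387 ≈ -1.0229e-7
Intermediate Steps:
l(F) = 341 (l(F) = 7 - (-14*25 + 16) = 7 - (-350 + 16) = 7 - 1*(-334) = 7 + 334 = 341)
1/(-9776728 + l(-151)) = 1/(-9776728 + 341) = 1/(-9776387) = -1/9776387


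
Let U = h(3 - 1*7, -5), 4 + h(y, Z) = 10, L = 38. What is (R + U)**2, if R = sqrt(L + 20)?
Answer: (6 + sqrt(58))**2 ≈ 185.39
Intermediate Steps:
h(y, Z) = 6 (h(y, Z) = -4 + 10 = 6)
U = 6
R = sqrt(58) (R = sqrt(38 + 20) = sqrt(58) ≈ 7.6158)
(R + U)**2 = (sqrt(58) + 6)**2 = (6 + sqrt(58))**2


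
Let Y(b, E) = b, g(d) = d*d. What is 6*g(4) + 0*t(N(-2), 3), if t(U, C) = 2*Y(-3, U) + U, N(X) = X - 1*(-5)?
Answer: 96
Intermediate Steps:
g(d) = d²
N(X) = 5 + X (N(X) = X + 5 = 5 + X)
t(U, C) = -6 + U (t(U, C) = 2*(-3) + U = -6 + U)
6*g(4) + 0*t(N(-2), 3) = 6*4² + 0*(-6 + (5 - 2)) = 6*16 + 0*(-6 + 3) = 96 + 0*(-3) = 96 + 0 = 96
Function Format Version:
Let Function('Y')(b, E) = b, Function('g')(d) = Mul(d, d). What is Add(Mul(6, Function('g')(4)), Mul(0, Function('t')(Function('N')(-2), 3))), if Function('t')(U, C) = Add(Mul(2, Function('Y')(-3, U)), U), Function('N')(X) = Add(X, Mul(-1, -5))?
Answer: 96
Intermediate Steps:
Function('g')(d) = Pow(d, 2)
Function('N')(X) = Add(5, X) (Function('N')(X) = Add(X, 5) = Add(5, X))
Function('t')(U, C) = Add(-6, U) (Function('t')(U, C) = Add(Mul(2, -3), U) = Add(-6, U))
Add(Mul(6, Function('g')(4)), Mul(0, Function('t')(Function('N')(-2), 3))) = Add(Mul(6, Pow(4, 2)), Mul(0, Add(-6, Add(5, -2)))) = Add(Mul(6, 16), Mul(0, Add(-6, 3))) = Add(96, Mul(0, -3)) = Add(96, 0) = 96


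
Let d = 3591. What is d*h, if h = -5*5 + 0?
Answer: -89775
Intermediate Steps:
h = -25 (h = -25 + 0 = -25)
d*h = 3591*(-25) = -89775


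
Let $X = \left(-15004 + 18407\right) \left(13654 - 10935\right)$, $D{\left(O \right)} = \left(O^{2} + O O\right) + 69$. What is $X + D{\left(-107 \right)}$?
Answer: $9275724$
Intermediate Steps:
$D{\left(O \right)} = 69 + 2 O^{2}$ ($D{\left(O \right)} = \left(O^{2} + O^{2}\right) + 69 = 2 O^{2} + 69 = 69 + 2 O^{2}$)
$X = 9252757$ ($X = 3403 \cdot 2719 = 9252757$)
$X + D{\left(-107 \right)} = 9252757 + \left(69 + 2 \left(-107\right)^{2}\right) = 9252757 + \left(69 + 2 \cdot 11449\right) = 9252757 + \left(69 + 22898\right) = 9252757 + 22967 = 9275724$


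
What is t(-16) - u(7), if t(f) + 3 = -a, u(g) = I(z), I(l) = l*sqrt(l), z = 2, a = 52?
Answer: -55 - 2*sqrt(2) ≈ -57.828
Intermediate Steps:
I(l) = l**(3/2)
u(g) = 2*sqrt(2) (u(g) = 2**(3/2) = 2*sqrt(2))
t(f) = -55 (t(f) = -3 - 1*52 = -3 - 52 = -55)
t(-16) - u(7) = -55 - 2*sqrt(2)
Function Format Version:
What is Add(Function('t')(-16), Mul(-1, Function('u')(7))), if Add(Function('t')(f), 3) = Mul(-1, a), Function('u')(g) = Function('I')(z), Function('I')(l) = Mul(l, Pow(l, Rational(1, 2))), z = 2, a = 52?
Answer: Add(-55, Mul(-2, Pow(2, Rational(1, 2)))) ≈ -57.828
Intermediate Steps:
Function('I')(l) = Pow(l, Rational(3, 2))
Function('u')(g) = Mul(2, Pow(2, Rational(1, 2))) (Function('u')(g) = Pow(2, Rational(3, 2)) = Mul(2, Pow(2, Rational(1, 2))))
Function('t')(f) = -55 (Function('t')(f) = Add(-3, Mul(-1, 52)) = Add(-3, -52) = -55)
Add(Function('t')(-16), Mul(-1, Function('u')(7))) = Add(-55, Mul(-1, Mul(2, Pow(2, Rational(1, 2))))) = Add(-55, Mul(-2, Pow(2, Rational(1, 2))))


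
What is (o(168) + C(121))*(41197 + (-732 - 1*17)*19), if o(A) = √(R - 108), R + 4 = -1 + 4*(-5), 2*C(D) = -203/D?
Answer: -2737049/121 + 26966*I*√133 ≈ -22620.0 + 3.1099e+5*I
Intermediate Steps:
C(D) = -203/(2*D) (C(D) = (-203/D)/2 = -203/(2*D))
R = -25 (R = -4 + (-1 + 4*(-5)) = -4 + (-1 - 20) = -4 - 21 = -25)
o(A) = I*√133 (o(A) = √(-25 - 108) = √(-133) = I*√133)
(o(168) + C(121))*(41197 + (-732 - 1*17)*19) = (I*√133 - 203/2/121)*(41197 + (-732 - 1*17)*19) = (I*√133 - 203/2*1/121)*(41197 + (-732 - 17)*19) = (I*√133 - 203/242)*(41197 - 749*19) = (-203/242 + I*√133)*(41197 - 14231) = (-203/242 + I*√133)*26966 = -2737049/121 + 26966*I*√133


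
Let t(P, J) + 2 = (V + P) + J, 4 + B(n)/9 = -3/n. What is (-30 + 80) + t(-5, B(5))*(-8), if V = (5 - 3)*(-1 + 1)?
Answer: 2186/5 ≈ 437.20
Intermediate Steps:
B(n) = -36 - 27/n (B(n) = -36 + 9*(-3/n) = -36 - 27/n)
V = 0 (V = 2*0 = 0)
t(P, J) = -2 + J + P (t(P, J) = -2 + ((0 + P) + J) = -2 + (P + J) = -2 + (J + P) = -2 + J + P)
(-30 + 80) + t(-5, B(5))*(-8) = (-30 + 80) + (-2 + (-36 - 27/5) - 5)*(-8) = 50 + (-2 + (-36 - 27*1/5) - 5)*(-8) = 50 + (-2 + (-36 - 27/5) - 5)*(-8) = 50 + (-2 - 207/5 - 5)*(-8) = 50 - 242/5*(-8) = 50 + 1936/5 = 2186/5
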